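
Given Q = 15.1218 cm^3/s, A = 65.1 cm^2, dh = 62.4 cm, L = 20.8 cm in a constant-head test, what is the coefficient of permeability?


Compute hydraulic gradient:
i = dh / L = 62.4 / 20.8 = 3
Then apply Darcy's law:
k = Q / (A * i)
k = 15.1218 / (65.1 * 3)
k = 15.1218 / 195.3
k = 0.077429 cm/s


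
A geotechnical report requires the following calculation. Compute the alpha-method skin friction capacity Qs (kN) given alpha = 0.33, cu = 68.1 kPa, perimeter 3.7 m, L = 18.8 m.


Using Qs = alpha * cu * perimeter * L
Qs = 0.33 * 68.1 * 3.7 * 18.8
Qs = 1563.22 kN


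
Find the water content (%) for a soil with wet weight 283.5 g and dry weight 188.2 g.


Using w = (m_wet - m_dry) / m_dry * 100
m_wet - m_dry = 283.5 - 188.2 = 95.3 g
w = 95.3 / 188.2 * 100
w = 50.64 %


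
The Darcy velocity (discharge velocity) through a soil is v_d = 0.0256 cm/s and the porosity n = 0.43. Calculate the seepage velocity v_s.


Using v_s = v_d / n
v_s = 0.0256 / 0.43
v_s = 0.05953 cm/s


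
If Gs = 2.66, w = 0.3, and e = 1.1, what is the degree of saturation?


Using S = Gs * w / e
S = 2.66 * 0.3 / 1.1
S = 0.7255


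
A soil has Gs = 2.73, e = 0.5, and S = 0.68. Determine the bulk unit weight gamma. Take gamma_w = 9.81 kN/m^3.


Using gamma = gamma_w * (Gs + S*e) / (1 + e)
Numerator: Gs + S*e = 2.73 + 0.68*0.5 = 3.07
Denominator: 1 + e = 1 + 0.5 = 1.5
gamma = 9.81 * 3.07 / 1.5
gamma = 20.078 kN/m^3


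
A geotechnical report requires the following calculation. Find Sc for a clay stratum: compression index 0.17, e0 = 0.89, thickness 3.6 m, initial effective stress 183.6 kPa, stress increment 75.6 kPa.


Using Sc = Cc * H / (1 + e0) * log10((sigma0 + delta_sigma) / sigma0)
Stress ratio = (183.6 + 75.6) / 183.6 = 1.41176
log10(1.41176) = 0.149762
Cc * H / (1 + e0) = 0.17 * 3.6 / (1 + 0.89) = 0.32381
Sc = 0.32381 * 0.149762
Sc = 0.0485 m


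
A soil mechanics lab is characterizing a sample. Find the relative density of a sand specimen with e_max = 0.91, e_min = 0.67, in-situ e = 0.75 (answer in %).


Result: 66.67 %

Derivation:
Using Dr = (e_max - e) / (e_max - e_min) * 100
e_max - e = 0.91 - 0.75 = 0.16
e_max - e_min = 0.91 - 0.67 = 0.24
Dr = 0.16 / 0.24 * 100
Dr = 66.67 %


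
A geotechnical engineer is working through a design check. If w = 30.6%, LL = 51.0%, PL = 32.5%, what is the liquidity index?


First compute the plasticity index:
PI = LL - PL = 51.0 - 32.5 = 18.5
Then compute the liquidity index:
LI = (w - PL) / PI
LI = (30.6 - 32.5) / 18.5
LI = -0.103


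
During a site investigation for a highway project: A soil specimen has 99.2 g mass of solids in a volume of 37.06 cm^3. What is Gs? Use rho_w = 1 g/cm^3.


Using Gs = m_s / (V_s * rho_w)
Since rho_w = 1 g/cm^3:
Gs = 99.2 / 37.06
Gs = 2.677


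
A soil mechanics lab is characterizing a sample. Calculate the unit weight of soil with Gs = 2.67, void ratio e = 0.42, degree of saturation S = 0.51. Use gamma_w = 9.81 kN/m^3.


Result: 19.925 kN/m^3

Derivation:
Using gamma = gamma_w * (Gs + S*e) / (1 + e)
Numerator: Gs + S*e = 2.67 + 0.51*0.42 = 2.8842
Denominator: 1 + e = 1 + 0.42 = 1.42
gamma = 9.81 * 2.8842 / 1.42
gamma = 19.925 kN/m^3


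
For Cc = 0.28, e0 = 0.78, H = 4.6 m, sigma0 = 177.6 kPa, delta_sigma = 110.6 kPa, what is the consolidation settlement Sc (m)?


Using Sc = Cc * H / (1 + e0) * log10((sigma0 + delta_sigma) / sigma0)
Stress ratio = (177.6 + 110.6) / 177.6 = 1.62275
log10(1.62275) = 0.210251
Cc * H / (1 + e0) = 0.28 * 4.6 / (1 + 0.78) = 0.723596
Sc = 0.723596 * 0.210251
Sc = 0.1521 m


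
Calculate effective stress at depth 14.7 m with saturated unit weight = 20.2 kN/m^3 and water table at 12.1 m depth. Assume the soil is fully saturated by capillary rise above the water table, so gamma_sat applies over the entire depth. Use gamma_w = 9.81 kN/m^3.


Total stress = gamma_sat * depth
sigma = 20.2 * 14.7 = 296.94 kPa
Pore water pressure u = gamma_w * (depth - d_wt)
u = 9.81 * (14.7 - 12.1) = 25.506 kPa
Effective stress = sigma - u
sigma' = 296.94 - 25.506 = 271.43 kPa


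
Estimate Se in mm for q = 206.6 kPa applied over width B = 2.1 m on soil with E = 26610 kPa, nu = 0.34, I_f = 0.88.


Using Se = q * B * (1 - nu^2) * I_f / E
1 - nu^2 = 1 - 0.34^2 = 0.8844
Se = 206.6 * 2.1 * 0.8844 * 0.88 / 26610
Se = 0.012689 m
Convert to mm: Se = 0.012689 * 1000 = 12.689 mm


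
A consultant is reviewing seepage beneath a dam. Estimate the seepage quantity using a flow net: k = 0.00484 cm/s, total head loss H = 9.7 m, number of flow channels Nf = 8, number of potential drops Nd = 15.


Convert k to m/s for unit consistency with H:
k = 0.00484 cm/s = 0.00484 / 100 m/s = 4.84e-05 m/s
Using q = k * H * Nf / Nd
Nf / Nd = 8 / 15 = 0.5333
q = 4.84e-05 * 9.7 * 0.5333
q = 0.0002504 m^3/s per m


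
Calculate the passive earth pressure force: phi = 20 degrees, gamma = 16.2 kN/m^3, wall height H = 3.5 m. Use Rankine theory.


Compute passive earth pressure coefficient:
Kp = tan^2(45 + phi/2) = tan^2(55.0) = 2.039607
Compute passive force:
Pp = 0.5 * Kp * gamma * H^2
Pp = 0.5 * 2.039607 * 16.2 * 3.5^2
Pp = 202.38 kN/m


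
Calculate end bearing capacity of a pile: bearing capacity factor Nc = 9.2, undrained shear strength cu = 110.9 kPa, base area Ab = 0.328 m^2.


Using Qb = Nc * cu * Ab
Qb = 9.2 * 110.9 * 0.328
Qb = 334.65 kN


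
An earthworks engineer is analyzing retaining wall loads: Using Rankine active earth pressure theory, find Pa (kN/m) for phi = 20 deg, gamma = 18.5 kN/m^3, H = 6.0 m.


Compute active earth pressure coefficient:
Ka = tan^2(45 - phi/2) = tan^2(35.0) = 0.490291
Compute active force:
Pa = 0.5 * Ka * gamma * H^2
Pa = 0.5 * 0.490291 * 18.5 * 6.0^2
Pa = 163.27 kN/m


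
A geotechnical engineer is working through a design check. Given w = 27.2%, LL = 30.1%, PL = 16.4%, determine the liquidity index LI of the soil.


First compute the plasticity index:
PI = LL - PL = 30.1 - 16.4 = 13.7
Then compute the liquidity index:
LI = (w - PL) / PI
LI = (27.2 - 16.4) / 13.7
LI = 0.788


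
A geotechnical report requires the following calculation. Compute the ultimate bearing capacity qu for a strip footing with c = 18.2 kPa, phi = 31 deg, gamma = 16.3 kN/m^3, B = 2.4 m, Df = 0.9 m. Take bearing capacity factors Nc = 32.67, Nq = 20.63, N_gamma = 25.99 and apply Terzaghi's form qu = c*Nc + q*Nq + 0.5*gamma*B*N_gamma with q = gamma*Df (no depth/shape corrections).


Result: 1405.6 kPa

Derivation:
Compute qu = c*Nc + gamma*Df*Nq + 0.5*gamma*B*N_gamma
Term 1: 18.2 * 32.67 = 594.594
Term 2: 16.3 * 0.9 * 20.63 = 302.6421
Term 3: 0.5 * 16.3 * 2.4 * 25.99 = 508.3644
qu = 594.594 + 302.6421 + 508.3644
qu = 1405.6 kPa


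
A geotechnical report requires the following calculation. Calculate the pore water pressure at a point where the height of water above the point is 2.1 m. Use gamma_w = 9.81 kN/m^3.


Using u = gamma_w * h_w
u = 9.81 * 2.1
u = 20.6 kPa


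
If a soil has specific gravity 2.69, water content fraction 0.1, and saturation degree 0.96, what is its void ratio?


Using the relation e = Gs * w / S
e = 2.69 * 0.1 / 0.96
e = 0.2802


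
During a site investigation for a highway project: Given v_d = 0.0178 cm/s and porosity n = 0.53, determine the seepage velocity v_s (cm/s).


Result: 0.03358 cm/s

Derivation:
Using v_s = v_d / n
v_s = 0.0178 / 0.53
v_s = 0.03358 cm/s


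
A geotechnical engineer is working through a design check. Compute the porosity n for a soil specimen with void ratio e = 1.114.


Result: 0.527

Derivation:
Using the relation n = e / (1 + e)
n = 1.114 / (1 + 1.114)
n = 1.114 / 2.114
n = 0.527


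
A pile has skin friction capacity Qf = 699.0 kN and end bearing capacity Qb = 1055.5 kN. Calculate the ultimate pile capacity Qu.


Using Qu = Qf + Qb
Qu = 699.0 + 1055.5
Qu = 1754.5 kN


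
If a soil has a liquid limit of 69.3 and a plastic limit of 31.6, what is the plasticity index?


Using PI = LL - PL
PI = 69.3 - 31.6
PI = 37.7


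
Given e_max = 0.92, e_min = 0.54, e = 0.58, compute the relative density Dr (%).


Using Dr = (e_max - e) / (e_max - e_min) * 100
e_max - e = 0.92 - 0.58 = 0.34
e_max - e_min = 0.92 - 0.54 = 0.38
Dr = 0.34 / 0.38 * 100
Dr = 89.47 %


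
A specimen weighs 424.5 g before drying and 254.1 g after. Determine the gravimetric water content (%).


Result: 67.06 %

Derivation:
Using w = (m_wet - m_dry) / m_dry * 100
m_wet - m_dry = 424.5 - 254.1 = 170.4 g
w = 170.4 / 254.1 * 100
w = 67.06 %


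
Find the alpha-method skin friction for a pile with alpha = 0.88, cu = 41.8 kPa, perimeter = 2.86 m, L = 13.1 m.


Result: 1378.15 kN

Derivation:
Using Qs = alpha * cu * perimeter * L
Qs = 0.88 * 41.8 * 2.86 * 13.1
Qs = 1378.15 kN


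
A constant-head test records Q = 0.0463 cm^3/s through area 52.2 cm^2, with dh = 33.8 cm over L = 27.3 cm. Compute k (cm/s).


Compute hydraulic gradient:
i = dh / L = 33.8 / 27.3 = 1.2381
Then apply Darcy's law:
k = Q / (A * i)
k = 0.0463 / (52.2 * 1.2381)
k = 0.0463 / 64.6286
k = 0.000716 cm/s


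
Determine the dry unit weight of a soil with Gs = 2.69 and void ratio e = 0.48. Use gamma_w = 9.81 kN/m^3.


Result: 17.83 kN/m^3

Derivation:
Using gamma_d = Gs * gamma_w / (1 + e)
gamma_d = 2.69 * 9.81 / (1 + 0.48)
gamma_d = 2.69 * 9.81 / 1.48
gamma_d = 17.83 kN/m^3


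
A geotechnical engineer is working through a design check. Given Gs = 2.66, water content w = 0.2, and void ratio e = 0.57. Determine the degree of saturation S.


Using S = Gs * w / e
S = 2.66 * 0.2 / 0.57
S = 0.9333


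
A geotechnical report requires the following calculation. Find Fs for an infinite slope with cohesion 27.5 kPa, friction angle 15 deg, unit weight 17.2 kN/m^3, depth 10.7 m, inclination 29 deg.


Using Fs = c / (gamma*H*sin(beta)*cos(beta)) + tan(phi)/tan(beta)
Cohesion contribution = 27.5 / (17.2*10.7*sin(29)*cos(29))
Cohesion contribution = 0.352395
Friction contribution = tan(15)/tan(29) = 0.483393
Fs = 0.352395 + 0.483393
Fs = 0.836


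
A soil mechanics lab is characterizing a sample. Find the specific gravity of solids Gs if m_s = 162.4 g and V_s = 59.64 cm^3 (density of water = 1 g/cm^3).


Using Gs = m_s / (V_s * rho_w)
Since rho_w = 1 g/cm^3:
Gs = 162.4 / 59.64
Gs = 2.723


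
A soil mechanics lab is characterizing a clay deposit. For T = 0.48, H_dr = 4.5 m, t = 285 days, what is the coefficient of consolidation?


Using cv = T * H_dr^2 / t
H_dr^2 = 4.5^2 = 20.25
cv = 0.48 * 20.25 / 285
cv = 0.03411 m^2/day


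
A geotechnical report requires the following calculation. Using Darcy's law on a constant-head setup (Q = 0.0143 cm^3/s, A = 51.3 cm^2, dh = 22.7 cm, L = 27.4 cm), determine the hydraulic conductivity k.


Compute hydraulic gradient:
i = dh / L = 22.7 / 27.4 = 0.828467
Then apply Darcy's law:
k = Q / (A * i)
k = 0.0143 / (51.3 * 0.828467)
k = 0.0143 / 42.5004
k = 0.000336 cm/s


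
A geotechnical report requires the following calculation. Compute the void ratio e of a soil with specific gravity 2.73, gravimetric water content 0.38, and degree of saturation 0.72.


Using the relation e = Gs * w / S
e = 2.73 * 0.38 / 0.72
e = 1.4408


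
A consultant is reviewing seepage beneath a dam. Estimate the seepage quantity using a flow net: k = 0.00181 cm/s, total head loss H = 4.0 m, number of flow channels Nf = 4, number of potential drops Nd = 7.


Convert k to m/s for unit consistency with H:
k = 0.00181 cm/s = 0.00181 / 100 m/s = 1.81e-05 m/s
Using q = k * H * Nf / Nd
Nf / Nd = 4 / 7 = 0.5714
q = 1.81e-05 * 4.0 * 0.5714
q = 4.137e-05 m^3/s per m


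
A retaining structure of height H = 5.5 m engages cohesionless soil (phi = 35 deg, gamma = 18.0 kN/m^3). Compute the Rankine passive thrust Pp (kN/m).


Compute passive earth pressure coefficient:
Kp = tan^2(45 + phi/2) = tan^2(62.5) = 3.690172
Compute passive force:
Pp = 0.5 * Kp * gamma * H^2
Pp = 0.5 * 3.690172 * 18.0 * 5.5^2
Pp = 1004.65 kN/m


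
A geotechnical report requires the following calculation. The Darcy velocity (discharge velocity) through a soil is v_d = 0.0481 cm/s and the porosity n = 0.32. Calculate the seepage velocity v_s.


Using v_s = v_d / n
v_s = 0.0481 / 0.32
v_s = 0.15031 cm/s


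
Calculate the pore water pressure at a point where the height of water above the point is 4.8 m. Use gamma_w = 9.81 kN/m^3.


Using u = gamma_w * h_w
u = 9.81 * 4.8
u = 47.09 kPa


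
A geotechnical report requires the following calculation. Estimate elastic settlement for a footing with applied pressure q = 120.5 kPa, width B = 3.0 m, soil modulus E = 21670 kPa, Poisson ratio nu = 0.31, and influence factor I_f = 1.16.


Using Se = q * B * (1 - nu^2) * I_f / E
1 - nu^2 = 1 - 0.31^2 = 0.9039
Se = 120.5 * 3.0 * 0.9039 * 1.16 / 21670
Se = 0.017492 m
Convert to mm: Se = 0.017492 * 1000 = 17.492 mm


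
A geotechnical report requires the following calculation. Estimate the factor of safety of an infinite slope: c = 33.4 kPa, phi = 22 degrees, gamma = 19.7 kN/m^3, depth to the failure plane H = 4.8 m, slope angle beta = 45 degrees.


Result: 1.11

Derivation:
Using Fs = c / (gamma*H*sin(beta)*cos(beta)) + tan(phi)/tan(beta)
Cohesion contribution = 33.4 / (19.7*4.8*sin(45)*cos(45))
Cohesion contribution = 0.70643
Friction contribution = tan(22)/tan(45) = 0.404026
Fs = 0.70643 + 0.404026
Fs = 1.11


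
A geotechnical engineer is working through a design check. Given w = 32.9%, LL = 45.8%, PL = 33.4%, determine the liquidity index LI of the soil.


Result: -0.04

Derivation:
First compute the plasticity index:
PI = LL - PL = 45.8 - 33.4 = 12.4
Then compute the liquidity index:
LI = (w - PL) / PI
LI = (32.9 - 33.4) / 12.4
LI = -0.04


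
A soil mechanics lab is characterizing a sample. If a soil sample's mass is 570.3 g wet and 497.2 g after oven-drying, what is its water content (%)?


Using w = (m_wet - m_dry) / m_dry * 100
m_wet - m_dry = 570.3 - 497.2 = 73.1 g
w = 73.1 / 497.2 * 100
w = 14.7 %


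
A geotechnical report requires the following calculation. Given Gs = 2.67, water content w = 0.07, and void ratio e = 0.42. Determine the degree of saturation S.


Result: 0.445

Derivation:
Using S = Gs * w / e
S = 2.67 * 0.07 / 0.42
S = 0.445


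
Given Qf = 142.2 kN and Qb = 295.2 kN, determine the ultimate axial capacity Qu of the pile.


Result: 437.4 kN

Derivation:
Using Qu = Qf + Qb
Qu = 142.2 + 295.2
Qu = 437.4 kN


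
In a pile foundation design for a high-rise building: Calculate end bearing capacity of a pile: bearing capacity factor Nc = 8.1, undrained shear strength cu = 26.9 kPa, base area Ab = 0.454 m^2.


Result: 98.92 kN

Derivation:
Using Qb = Nc * cu * Ab
Qb = 8.1 * 26.9 * 0.454
Qb = 98.92 kN


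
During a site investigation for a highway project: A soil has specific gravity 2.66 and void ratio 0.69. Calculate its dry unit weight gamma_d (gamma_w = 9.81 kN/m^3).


Using gamma_d = Gs * gamma_w / (1 + e)
gamma_d = 2.66 * 9.81 / (1 + 0.69)
gamma_d = 2.66 * 9.81 / 1.69
gamma_d = 15.441 kN/m^3


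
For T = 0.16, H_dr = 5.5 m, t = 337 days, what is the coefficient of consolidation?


Result: 0.01436 m^2/day

Derivation:
Using cv = T * H_dr^2 / t
H_dr^2 = 5.5^2 = 30.25
cv = 0.16 * 30.25 / 337
cv = 0.01436 m^2/day


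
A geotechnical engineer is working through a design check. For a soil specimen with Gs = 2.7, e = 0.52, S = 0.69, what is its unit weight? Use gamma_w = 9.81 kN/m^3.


Using gamma = gamma_w * (Gs + S*e) / (1 + e)
Numerator: Gs + S*e = 2.7 + 0.69*0.52 = 3.0588
Denominator: 1 + e = 1 + 0.52 = 1.52
gamma = 9.81 * 3.0588 / 1.52
gamma = 19.741 kN/m^3


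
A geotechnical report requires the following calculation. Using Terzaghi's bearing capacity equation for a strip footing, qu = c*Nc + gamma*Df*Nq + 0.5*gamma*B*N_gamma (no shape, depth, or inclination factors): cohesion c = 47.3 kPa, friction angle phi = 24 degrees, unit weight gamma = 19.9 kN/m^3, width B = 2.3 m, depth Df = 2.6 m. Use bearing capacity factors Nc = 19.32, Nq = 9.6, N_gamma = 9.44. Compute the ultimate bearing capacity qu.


Compute qu = c*Nc + gamma*Df*Nq + 0.5*gamma*B*N_gamma
Term 1: 47.3 * 19.32 = 913.836
Term 2: 19.9 * 2.6 * 9.6 = 496.704
Term 3: 0.5 * 19.9 * 2.3 * 9.44 = 216.0344
qu = 913.836 + 496.704 + 216.0344
qu = 1626.57 kPa


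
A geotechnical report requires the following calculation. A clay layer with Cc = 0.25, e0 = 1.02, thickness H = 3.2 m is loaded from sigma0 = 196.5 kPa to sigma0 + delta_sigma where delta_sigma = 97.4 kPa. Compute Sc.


Result: 0.0692 m

Derivation:
Using Sc = Cc * H / (1 + e0) * log10((sigma0 + delta_sigma) / sigma0)
Stress ratio = (196.5 + 97.4) / 196.5 = 1.49567
log10(1.49567) = 0.174837
Cc * H / (1 + e0) = 0.25 * 3.2 / (1 + 1.02) = 0.39604
Sc = 0.39604 * 0.174837
Sc = 0.0692 m


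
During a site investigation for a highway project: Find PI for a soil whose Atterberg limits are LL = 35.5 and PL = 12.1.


Result: 23.4

Derivation:
Using PI = LL - PL
PI = 35.5 - 12.1
PI = 23.4


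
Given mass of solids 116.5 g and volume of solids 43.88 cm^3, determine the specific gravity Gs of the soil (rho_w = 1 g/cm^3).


Result: 2.655

Derivation:
Using Gs = m_s / (V_s * rho_w)
Since rho_w = 1 g/cm^3:
Gs = 116.5 / 43.88
Gs = 2.655


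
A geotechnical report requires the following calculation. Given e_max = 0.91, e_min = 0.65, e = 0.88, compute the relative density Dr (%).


Using Dr = (e_max - e) / (e_max - e_min) * 100
e_max - e = 0.91 - 0.88 = 0.03
e_max - e_min = 0.91 - 0.65 = 0.26
Dr = 0.03 / 0.26 * 100
Dr = 11.54 %


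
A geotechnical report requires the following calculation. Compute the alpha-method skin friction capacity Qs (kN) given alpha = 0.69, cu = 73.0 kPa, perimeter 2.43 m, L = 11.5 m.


Result: 1407.59 kN

Derivation:
Using Qs = alpha * cu * perimeter * L
Qs = 0.69 * 73.0 * 2.43 * 11.5
Qs = 1407.59 kN


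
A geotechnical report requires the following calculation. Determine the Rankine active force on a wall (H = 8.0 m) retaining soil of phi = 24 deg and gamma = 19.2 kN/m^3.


Compute active earth pressure coefficient:
Ka = tan^2(45 - phi/2) = tan^2(33.0) = 0.42173
Compute active force:
Pa = 0.5 * Ka * gamma * H^2
Pa = 0.5 * 0.42173 * 19.2 * 8.0^2
Pa = 259.11 kN/m


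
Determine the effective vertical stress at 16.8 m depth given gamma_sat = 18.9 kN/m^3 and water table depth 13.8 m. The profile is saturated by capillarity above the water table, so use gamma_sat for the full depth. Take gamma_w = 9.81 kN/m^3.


Result: 288.09 kPa

Derivation:
Total stress = gamma_sat * depth
sigma = 18.9 * 16.8 = 317.52 kPa
Pore water pressure u = gamma_w * (depth - d_wt)
u = 9.81 * (16.8 - 13.8) = 29.43 kPa
Effective stress = sigma - u
sigma' = 317.52 - 29.43 = 288.09 kPa


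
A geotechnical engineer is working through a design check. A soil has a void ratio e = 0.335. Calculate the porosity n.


Using the relation n = e / (1 + e)
n = 0.335 / (1 + 0.335)
n = 0.335 / 1.335
n = 0.2509


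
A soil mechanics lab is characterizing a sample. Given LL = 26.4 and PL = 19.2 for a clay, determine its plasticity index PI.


Result: 7.2

Derivation:
Using PI = LL - PL
PI = 26.4 - 19.2
PI = 7.2


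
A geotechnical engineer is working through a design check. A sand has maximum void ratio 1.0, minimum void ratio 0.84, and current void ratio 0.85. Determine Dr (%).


Using Dr = (e_max - e) / (e_max - e_min) * 100
e_max - e = 1.0 - 0.85 = 0.15
e_max - e_min = 1.0 - 0.84 = 0.16
Dr = 0.15 / 0.16 * 100
Dr = 93.75 %


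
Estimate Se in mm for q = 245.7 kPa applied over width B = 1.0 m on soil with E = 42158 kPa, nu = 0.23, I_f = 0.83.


Using Se = q * B * (1 - nu^2) * I_f / E
1 - nu^2 = 1 - 0.23^2 = 0.9471
Se = 245.7 * 1.0 * 0.9471 * 0.83 / 42158
Se = 0.004581 m
Convert to mm: Se = 0.004581 * 1000 = 4.581 mm


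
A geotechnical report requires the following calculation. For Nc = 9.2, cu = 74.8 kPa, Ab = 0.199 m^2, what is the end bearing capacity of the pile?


Using Qb = Nc * cu * Ab
Qb = 9.2 * 74.8 * 0.199
Qb = 136.94 kN


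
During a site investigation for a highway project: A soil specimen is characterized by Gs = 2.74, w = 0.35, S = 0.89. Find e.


Result: 1.0775

Derivation:
Using the relation e = Gs * w / S
e = 2.74 * 0.35 / 0.89
e = 1.0775


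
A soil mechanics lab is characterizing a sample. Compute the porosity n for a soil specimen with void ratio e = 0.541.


Result: 0.3511

Derivation:
Using the relation n = e / (1 + e)
n = 0.541 / (1 + 0.541)
n = 0.541 / 1.541
n = 0.3511


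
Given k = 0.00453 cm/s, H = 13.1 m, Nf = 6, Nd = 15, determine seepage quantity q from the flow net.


Result: 0.0002374 m^3/s per m

Derivation:
Convert k to m/s for unit consistency with H:
k = 0.00453 cm/s = 0.00453 / 100 m/s = 4.53e-05 m/s
Using q = k * H * Nf / Nd
Nf / Nd = 6 / 15 = 0.4
q = 4.53e-05 * 13.1 * 0.4
q = 0.0002374 m^3/s per m


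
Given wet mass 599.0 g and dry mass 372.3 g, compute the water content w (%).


Using w = (m_wet - m_dry) / m_dry * 100
m_wet - m_dry = 599.0 - 372.3 = 226.7 g
w = 226.7 / 372.3 * 100
w = 60.89 %


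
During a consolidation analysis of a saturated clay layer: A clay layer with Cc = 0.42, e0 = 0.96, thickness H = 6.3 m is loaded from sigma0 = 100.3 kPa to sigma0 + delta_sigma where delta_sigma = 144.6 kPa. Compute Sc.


Using Sc = Cc * H / (1 + e0) * log10((sigma0 + delta_sigma) / sigma0)
Stress ratio = (100.3 + 144.6) / 100.3 = 2.44167
log10(2.44167) = 0.387688
Cc * H / (1 + e0) = 0.42 * 6.3 / (1 + 0.96) = 1.35
Sc = 1.35 * 0.387688
Sc = 0.5234 m


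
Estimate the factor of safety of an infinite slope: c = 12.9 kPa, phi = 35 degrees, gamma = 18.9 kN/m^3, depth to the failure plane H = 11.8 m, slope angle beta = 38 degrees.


Result: 1.015

Derivation:
Using Fs = c / (gamma*H*sin(beta)*cos(beta)) + tan(phi)/tan(beta)
Cohesion contribution = 12.9 / (18.9*11.8*sin(38)*cos(38))
Cohesion contribution = 0.119226
Friction contribution = tan(35)/tan(38) = 0.896225
Fs = 0.119226 + 0.896225
Fs = 1.015


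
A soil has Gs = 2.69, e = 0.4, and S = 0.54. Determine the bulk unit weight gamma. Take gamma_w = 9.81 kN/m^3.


Using gamma = gamma_w * (Gs + S*e) / (1 + e)
Numerator: Gs + S*e = 2.69 + 0.54*0.4 = 2.906
Denominator: 1 + e = 1 + 0.4 = 1.4
gamma = 9.81 * 2.906 / 1.4
gamma = 20.363 kN/m^3


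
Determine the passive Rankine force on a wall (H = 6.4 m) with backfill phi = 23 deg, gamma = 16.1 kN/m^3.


Result: 752.64 kN/m

Derivation:
Compute passive earth pressure coefficient:
Kp = tan^2(45 + phi/2) = tan^2(56.5) = 2.282623
Compute passive force:
Pp = 0.5 * Kp * gamma * H^2
Pp = 0.5 * 2.282623 * 16.1 * 6.4^2
Pp = 752.64 kN/m


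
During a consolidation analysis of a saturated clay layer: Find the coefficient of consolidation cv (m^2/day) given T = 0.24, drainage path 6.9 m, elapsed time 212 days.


Using cv = T * H_dr^2 / t
H_dr^2 = 6.9^2 = 47.61
cv = 0.24 * 47.61 / 212
cv = 0.0539 m^2/day


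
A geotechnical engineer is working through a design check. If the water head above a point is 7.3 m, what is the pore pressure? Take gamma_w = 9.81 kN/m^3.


Result: 71.61 kPa

Derivation:
Using u = gamma_w * h_w
u = 9.81 * 7.3
u = 71.61 kPa


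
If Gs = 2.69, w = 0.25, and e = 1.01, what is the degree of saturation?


Result: 0.6658

Derivation:
Using S = Gs * w / e
S = 2.69 * 0.25 / 1.01
S = 0.6658


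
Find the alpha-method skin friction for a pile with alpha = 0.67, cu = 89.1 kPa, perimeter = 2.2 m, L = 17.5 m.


Result: 2298.33 kN

Derivation:
Using Qs = alpha * cu * perimeter * L
Qs = 0.67 * 89.1 * 2.2 * 17.5
Qs = 2298.33 kN


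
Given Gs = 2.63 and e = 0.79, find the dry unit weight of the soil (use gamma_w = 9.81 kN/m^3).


Result: 14.414 kN/m^3

Derivation:
Using gamma_d = Gs * gamma_w / (1 + e)
gamma_d = 2.63 * 9.81 / (1 + 0.79)
gamma_d = 2.63 * 9.81 / 1.79
gamma_d = 14.414 kN/m^3


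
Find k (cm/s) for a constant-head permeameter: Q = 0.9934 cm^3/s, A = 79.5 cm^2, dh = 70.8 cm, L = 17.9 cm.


Result: 0.003159 cm/s

Derivation:
Compute hydraulic gradient:
i = dh / L = 70.8 / 17.9 = 3.95531
Then apply Darcy's law:
k = Q / (A * i)
k = 0.9934 / (79.5 * 3.95531)
k = 0.9934 / 314.447
k = 0.003159 cm/s


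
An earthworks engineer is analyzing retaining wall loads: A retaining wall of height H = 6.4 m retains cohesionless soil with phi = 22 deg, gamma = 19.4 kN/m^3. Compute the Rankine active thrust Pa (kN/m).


Compute active earth pressure coefficient:
Ka = tan^2(45 - phi/2) = tan^2(34.0) = 0.454962
Compute active force:
Pa = 0.5 * Ka * gamma * H^2
Pa = 0.5 * 0.454962 * 19.4 * 6.4^2
Pa = 180.76 kN/m


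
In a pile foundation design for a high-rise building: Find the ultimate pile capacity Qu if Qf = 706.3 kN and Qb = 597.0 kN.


Result: 1303.3 kN

Derivation:
Using Qu = Qf + Qb
Qu = 706.3 + 597.0
Qu = 1303.3 kN


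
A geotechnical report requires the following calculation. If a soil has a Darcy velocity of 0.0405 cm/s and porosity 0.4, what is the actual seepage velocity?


Using v_s = v_d / n
v_s = 0.0405 / 0.4
v_s = 0.10125 cm/s


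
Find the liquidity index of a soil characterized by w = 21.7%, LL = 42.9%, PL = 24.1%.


First compute the plasticity index:
PI = LL - PL = 42.9 - 24.1 = 18.8
Then compute the liquidity index:
LI = (w - PL) / PI
LI = (21.7 - 24.1) / 18.8
LI = -0.128


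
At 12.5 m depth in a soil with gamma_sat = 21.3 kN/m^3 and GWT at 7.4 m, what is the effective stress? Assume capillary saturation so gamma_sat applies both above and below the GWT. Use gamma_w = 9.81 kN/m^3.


Total stress = gamma_sat * depth
sigma = 21.3 * 12.5 = 266.25 kPa
Pore water pressure u = gamma_w * (depth - d_wt)
u = 9.81 * (12.5 - 7.4) = 50.031 kPa
Effective stress = sigma - u
sigma' = 266.25 - 50.031 = 216.22 kPa


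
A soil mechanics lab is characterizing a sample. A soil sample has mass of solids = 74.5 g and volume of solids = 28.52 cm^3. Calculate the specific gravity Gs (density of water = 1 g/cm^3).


Using Gs = m_s / (V_s * rho_w)
Since rho_w = 1 g/cm^3:
Gs = 74.5 / 28.52
Gs = 2.612


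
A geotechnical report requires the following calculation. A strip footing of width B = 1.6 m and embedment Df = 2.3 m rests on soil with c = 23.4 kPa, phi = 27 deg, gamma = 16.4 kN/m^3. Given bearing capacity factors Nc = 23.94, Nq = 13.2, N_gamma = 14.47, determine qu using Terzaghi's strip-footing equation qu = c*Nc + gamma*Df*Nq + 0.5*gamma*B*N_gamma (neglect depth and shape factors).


Compute qu = c*Nc + gamma*Df*Nq + 0.5*gamma*B*N_gamma
Term 1: 23.4 * 23.94 = 560.196
Term 2: 16.4 * 2.3 * 13.2 = 497.904
Term 3: 0.5 * 16.4 * 1.6 * 14.47 = 189.8464
qu = 560.196 + 497.904 + 189.8464
qu = 1247.95 kPa


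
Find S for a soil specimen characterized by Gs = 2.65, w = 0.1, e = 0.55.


Using S = Gs * w / e
S = 2.65 * 0.1 / 0.55
S = 0.4818


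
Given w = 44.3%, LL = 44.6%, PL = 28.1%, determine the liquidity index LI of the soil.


Result: 0.982

Derivation:
First compute the plasticity index:
PI = LL - PL = 44.6 - 28.1 = 16.5
Then compute the liquidity index:
LI = (w - PL) / PI
LI = (44.3 - 28.1) / 16.5
LI = 0.982


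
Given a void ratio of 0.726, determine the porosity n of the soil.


Using the relation n = e / (1 + e)
n = 0.726 / (1 + 0.726)
n = 0.726 / 1.726
n = 0.4206


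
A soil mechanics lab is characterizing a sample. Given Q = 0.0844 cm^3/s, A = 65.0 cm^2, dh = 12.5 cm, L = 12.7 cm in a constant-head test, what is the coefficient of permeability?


Compute hydraulic gradient:
i = dh / L = 12.5 / 12.7 = 0.984252
Then apply Darcy's law:
k = Q / (A * i)
k = 0.0844 / (65.0 * 0.984252)
k = 0.0844 / 63.9764
k = 0.001319 cm/s


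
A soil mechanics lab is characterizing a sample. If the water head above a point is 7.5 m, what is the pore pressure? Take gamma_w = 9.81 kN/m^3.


Result: 73.58 kPa

Derivation:
Using u = gamma_w * h_w
u = 9.81 * 7.5
u = 73.58 kPa


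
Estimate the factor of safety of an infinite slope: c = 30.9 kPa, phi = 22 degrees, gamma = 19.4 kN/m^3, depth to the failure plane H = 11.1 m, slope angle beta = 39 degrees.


Using Fs = c / (gamma*H*sin(beta)*cos(beta)) + tan(phi)/tan(beta)
Cohesion contribution = 30.9 / (19.4*11.1*sin(39)*cos(39))
Cohesion contribution = 0.2934
Friction contribution = tan(22)/tan(39) = 0.498931
Fs = 0.2934 + 0.498931
Fs = 0.792


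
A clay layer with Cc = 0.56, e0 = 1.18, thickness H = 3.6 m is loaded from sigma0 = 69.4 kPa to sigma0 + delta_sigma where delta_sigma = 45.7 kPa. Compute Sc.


Using Sc = Cc * H / (1 + e0) * log10((sigma0 + delta_sigma) / sigma0)
Stress ratio = (69.4 + 45.7) / 69.4 = 1.6585
log10(1.6585) = 0.219716
Cc * H / (1 + e0) = 0.56 * 3.6 / (1 + 1.18) = 0.924771
Sc = 0.924771 * 0.219716
Sc = 0.2032 m


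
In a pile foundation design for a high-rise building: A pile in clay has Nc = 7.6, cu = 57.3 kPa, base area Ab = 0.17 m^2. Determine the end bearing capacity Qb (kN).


Using Qb = Nc * cu * Ab
Qb = 7.6 * 57.3 * 0.17
Qb = 74.03 kN


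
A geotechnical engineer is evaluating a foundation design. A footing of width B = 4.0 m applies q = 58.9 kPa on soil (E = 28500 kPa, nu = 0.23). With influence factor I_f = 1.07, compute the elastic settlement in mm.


Result: 8.377 mm

Derivation:
Using Se = q * B * (1 - nu^2) * I_f / E
1 - nu^2 = 1 - 0.23^2 = 0.9471
Se = 58.9 * 4.0 * 0.9471 * 1.07 / 28500
Se = 0.008377 m
Convert to mm: Se = 0.008377 * 1000 = 8.377 mm


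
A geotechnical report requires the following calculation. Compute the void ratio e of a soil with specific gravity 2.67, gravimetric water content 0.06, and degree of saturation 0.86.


Using the relation e = Gs * w / S
e = 2.67 * 0.06 / 0.86
e = 0.1863


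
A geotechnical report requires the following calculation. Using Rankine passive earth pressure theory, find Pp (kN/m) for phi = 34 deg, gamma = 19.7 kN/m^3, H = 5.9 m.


Compute passive earth pressure coefficient:
Kp = tan^2(45 + phi/2) = tan^2(62.0) = 3.537132
Compute passive force:
Pp = 0.5 * Kp * gamma * H^2
Pp = 0.5 * 3.537132 * 19.7 * 5.9^2
Pp = 1212.81 kN/m


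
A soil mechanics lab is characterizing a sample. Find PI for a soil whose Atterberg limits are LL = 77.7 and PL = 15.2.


Result: 62.5

Derivation:
Using PI = LL - PL
PI = 77.7 - 15.2
PI = 62.5


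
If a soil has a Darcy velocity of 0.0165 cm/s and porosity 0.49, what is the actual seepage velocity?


Result: 0.03367 cm/s

Derivation:
Using v_s = v_d / n
v_s = 0.0165 / 0.49
v_s = 0.03367 cm/s


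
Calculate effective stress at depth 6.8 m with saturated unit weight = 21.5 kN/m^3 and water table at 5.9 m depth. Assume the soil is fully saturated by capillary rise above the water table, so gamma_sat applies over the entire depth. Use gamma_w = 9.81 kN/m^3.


Result: 137.37 kPa

Derivation:
Total stress = gamma_sat * depth
sigma = 21.5 * 6.8 = 146.2 kPa
Pore water pressure u = gamma_w * (depth - d_wt)
u = 9.81 * (6.8 - 5.9) = 8.829 kPa
Effective stress = sigma - u
sigma' = 146.2 - 8.829 = 137.37 kPa


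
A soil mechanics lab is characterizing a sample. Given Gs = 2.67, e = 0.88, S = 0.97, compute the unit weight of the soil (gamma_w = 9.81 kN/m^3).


Result: 18.386 kN/m^3

Derivation:
Using gamma = gamma_w * (Gs + S*e) / (1 + e)
Numerator: Gs + S*e = 2.67 + 0.97*0.88 = 3.5236
Denominator: 1 + e = 1 + 0.88 = 1.88
gamma = 9.81 * 3.5236 / 1.88
gamma = 18.386 kN/m^3


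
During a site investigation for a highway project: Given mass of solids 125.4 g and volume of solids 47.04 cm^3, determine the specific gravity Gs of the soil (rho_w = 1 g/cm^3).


Result: 2.666

Derivation:
Using Gs = m_s / (V_s * rho_w)
Since rho_w = 1 g/cm^3:
Gs = 125.4 / 47.04
Gs = 2.666


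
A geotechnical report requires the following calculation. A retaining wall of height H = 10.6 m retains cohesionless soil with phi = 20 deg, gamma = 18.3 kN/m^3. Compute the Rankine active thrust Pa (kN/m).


Compute active earth pressure coefficient:
Ka = tan^2(45 - phi/2) = tan^2(35.0) = 0.490291
Compute active force:
Pa = 0.5 * Ka * gamma * H^2
Pa = 0.5 * 0.490291 * 18.3 * 10.6^2
Pa = 504.06 kN/m


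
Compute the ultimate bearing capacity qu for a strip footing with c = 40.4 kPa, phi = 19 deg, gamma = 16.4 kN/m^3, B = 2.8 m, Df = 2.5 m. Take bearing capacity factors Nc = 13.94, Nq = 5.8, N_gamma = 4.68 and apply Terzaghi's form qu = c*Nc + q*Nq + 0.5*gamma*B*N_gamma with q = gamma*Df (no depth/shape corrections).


Result: 908.43 kPa

Derivation:
Compute qu = c*Nc + gamma*Df*Nq + 0.5*gamma*B*N_gamma
Term 1: 40.4 * 13.94 = 563.176
Term 2: 16.4 * 2.5 * 5.8 = 237.8
Term 3: 0.5 * 16.4 * 2.8 * 4.68 = 107.4528
qu = 563.176 + 237.8 + 107.4528
qu = 908.43 kPa


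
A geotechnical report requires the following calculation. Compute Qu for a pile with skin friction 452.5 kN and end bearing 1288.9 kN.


Using Qu = Qf + Qb
Qu = 452.5 + 1288.9
Qu = 1741.4 kN


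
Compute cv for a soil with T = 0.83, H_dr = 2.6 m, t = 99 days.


Using cv = T * H_dr^2 / t
H_dr^2 = 2.6^2 = 6.76
cv = 0.83 * 6.76 / 99
cv = 0.05667 m^2/day


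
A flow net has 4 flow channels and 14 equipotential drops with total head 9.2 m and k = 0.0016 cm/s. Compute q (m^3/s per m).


Convert k to m/s for unit consistency with H:
k = 0.0016 cm/s = 0.0016 / 100 m/s = 1.6e-05 m/s
Using q = k * H * Nf / Nd
Nf / Nd = 4 / 14 = 0.2857
q = 1.6e-05 * 9.2 * 0.2857
q = 4.206e-05 m^3/s per m


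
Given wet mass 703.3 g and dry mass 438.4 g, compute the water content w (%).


Using w = (m_wet - m_dry) / m_dry * 100
m_wet - m_dry = 703.3 - 438.4 = 264.9 g
w = 264.9 / 438.4 * 100
w = 60.42 %


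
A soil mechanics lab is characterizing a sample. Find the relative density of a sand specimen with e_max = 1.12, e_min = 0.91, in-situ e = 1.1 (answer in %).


Using Dr = (e_max - e) / (e_max - e_min) * 100
e_max - e = 1.12 - 1.1 = 0.02
e_max - e_min = 1.12 - 0.91 = 0.21
Dr = 0.02 / 0.21 * 100
Dr = 9.52 %


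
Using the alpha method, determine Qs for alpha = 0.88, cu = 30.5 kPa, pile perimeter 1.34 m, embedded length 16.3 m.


Result: 586.24 kN

Derivation:
Using Qs = alpha * cu * perimeter * L
Qs = 0.88 * 30.5 * 1.34 * 16.3
Qs = 586.24 kN


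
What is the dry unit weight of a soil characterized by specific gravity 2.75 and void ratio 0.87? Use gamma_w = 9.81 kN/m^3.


Result: 14.426 kN/m^3

Derivation:
Using gamma_d = Gs * gamma_w / (1 + e)
gamma_d = 2.75 * 9.81 / (1 + 0.87)
gamma_d = 2.75 * 9.81 / 1.87
gamma_d = 14.426 kN/m^3


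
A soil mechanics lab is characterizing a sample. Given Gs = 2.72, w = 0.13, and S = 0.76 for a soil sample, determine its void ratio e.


Using the relation e = Gs * w / S
e = 2.72 * 0.13 / 0.76
e = 0.4653


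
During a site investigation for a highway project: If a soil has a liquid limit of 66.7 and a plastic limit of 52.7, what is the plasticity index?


Using PI = LL - PL
PI = 66.7 - 52.7
PI = 14.0


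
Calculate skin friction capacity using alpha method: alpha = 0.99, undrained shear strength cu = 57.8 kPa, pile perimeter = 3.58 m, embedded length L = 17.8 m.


Result: 3646.41 kN

Derivation:
Using Qs = alpha * cu * perimeter * L
Qs = 0.99 * 57.8 * 3.58 * 17.8
Qs = 3646.41 kN


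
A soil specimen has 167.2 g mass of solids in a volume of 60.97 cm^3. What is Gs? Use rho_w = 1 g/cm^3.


Using Gs = m_s / (V_s * rho_w)
Since rho_w = 1 g/cm^3:
Gs = 167.2 / 60.97
Gs = 2.742


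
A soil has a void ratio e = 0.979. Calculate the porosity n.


Using the relation n = e / (1 + e)
n = 0.979 / (1 + 0.979)
n = 0.979 / 1.979
n = 0.4947


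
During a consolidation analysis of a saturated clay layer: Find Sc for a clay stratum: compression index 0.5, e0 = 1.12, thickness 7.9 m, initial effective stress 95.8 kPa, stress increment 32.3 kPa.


Result: 0.2351 m

Derivation:
Using Sc = Cc * H / (1 + e0) * log10((sigma0 + delta_sigma) / sigma0)
Stress ratio = (95.8 + 32.3) / 95.8 = 1.33716
log10(1.33716) = 0.126184
Cc * H / (1 + e0) = 0.5 * 7.9 / (1 + 1.12) = 1.86321
Sc = 1.86321 * 0.126184
Sc = 0.2351 m


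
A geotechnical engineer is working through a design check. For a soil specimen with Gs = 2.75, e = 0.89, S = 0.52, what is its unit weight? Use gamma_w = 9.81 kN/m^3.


Result: 16.676 kN/m^3

Derivation:
Using gamma = gamma_w * (Gs + S*e) / (1 + e)
Numerator: Gs + S*e = 2.75 + 0.52*0.89 = 3.2128
Denominator: 1 + e = 1 + 0.89 = 1.89
gamma = 9.81 * 3.2128 / 1.89
gamma = 16.676 kN/m^3


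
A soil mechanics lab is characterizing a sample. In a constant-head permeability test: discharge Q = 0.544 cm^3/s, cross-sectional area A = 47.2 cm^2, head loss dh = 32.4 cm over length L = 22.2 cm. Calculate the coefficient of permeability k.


Compute hydraulic gradient:
i = dh / L = 32.4 / 22.2 = 1.45946
Then apply Darcy's law:
k = Q / (A * i)
k = 0.544 / (47.2 * 1.45946)
k = 0.544 / 68.8865
k = 0.007897 cm/s


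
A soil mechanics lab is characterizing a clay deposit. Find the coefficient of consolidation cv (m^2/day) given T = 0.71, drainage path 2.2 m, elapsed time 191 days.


Result: 0.01799 m^2/day

Derivation:
Using cv = T * H_dr^2 / t
H_dr^2 = 2.2^2 = 4.84
cv = 0.71 * 4.84 / 191
cv = 0.01799 m^2/day


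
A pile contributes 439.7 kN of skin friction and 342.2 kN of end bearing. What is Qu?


Using Qu = Qf + Qb
Qu = 439.7 + 342.2
Qu = 781.9 kN


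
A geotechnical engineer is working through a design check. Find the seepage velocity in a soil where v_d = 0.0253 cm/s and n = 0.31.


Result: 0.08161 cm/s

Derivation:
Using v_s = v_d / n
v_s = 0.0253 / 0.31
v_s = 0.08161 cm/s


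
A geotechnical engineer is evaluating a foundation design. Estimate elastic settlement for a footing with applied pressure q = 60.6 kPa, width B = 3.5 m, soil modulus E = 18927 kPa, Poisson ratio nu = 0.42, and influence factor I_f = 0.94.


Result: 8.676 mm

Derivation:
Using Se = q * B * (1 - nu^2) * I_f / E
1 - nu^2 = 1 - 0.42^2 = 0.8236
Se = 60.6 * 3.5 * 0.8236 * 0.94 / 18927
Se = 0.008676 m
Convert to mm: Se = 0.008676 * 1000 = 8.676 mm


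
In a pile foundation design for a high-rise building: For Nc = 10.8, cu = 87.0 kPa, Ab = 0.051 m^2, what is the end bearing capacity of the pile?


Result: 47.92 kN

Derivation:
Using Qb = Nc * cu * Ab
Qb = 10.8 * 87.0 * 0.051
Qb = 47.92 kN


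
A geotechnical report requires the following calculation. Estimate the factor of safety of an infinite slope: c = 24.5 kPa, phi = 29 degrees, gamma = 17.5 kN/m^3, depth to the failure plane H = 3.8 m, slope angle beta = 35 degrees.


Using Fs = c / (gamma*H*sin(beta)*cos(beta)) + tan(phi)/tan(beta)
Cohesion contribution = 24.5 / (17.5*3.8*sin(35)*cos(35))
Cohesion contribution = 0.784131
Friction contribution = tan(29)/tan(35) = 0.791635
Fs = 0.784131 + 0.791635
Fs = 1.576


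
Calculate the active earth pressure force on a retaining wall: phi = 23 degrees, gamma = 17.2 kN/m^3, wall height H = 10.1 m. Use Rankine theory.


Compute active earth pressure coefficient:
Ka = tan^2(45 - phi/2) = tan^2(33.5) = 0.438092
Compute active force:
Pa = 0.5 * Ka * gamma * H^2
Pa = 0.5 * 0.438092 * 17.2 * 10.1^2
Pa = 384.33 kN/m


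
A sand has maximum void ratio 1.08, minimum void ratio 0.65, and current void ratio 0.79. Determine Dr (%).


Result: 67.44 %

Derivation:
Using Dr = (e_max - e) / (e_max - e_min) * 100
e_max - e = 1.08 - 0.79 = 0.29
e_max - e_min = 1.08 - 0.65 = 0.43
Dr = 0.29 / 0.43 * 100
Dr = 67.44 %


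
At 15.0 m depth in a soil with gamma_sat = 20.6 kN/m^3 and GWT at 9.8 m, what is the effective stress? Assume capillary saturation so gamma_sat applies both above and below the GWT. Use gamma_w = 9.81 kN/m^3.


Total stress = gamma_sat * depth
sigma = 20.6 * 15.0 = 309.0 kPa
Pore water pressure u = gamma_w * (depth - d_wt)
u = 9.81 * (15.0 - 9.8) = 51.012 kPa
Effective stress = sigma - u
sigma' = 309.0 - 51.012 = 257.99 kPa


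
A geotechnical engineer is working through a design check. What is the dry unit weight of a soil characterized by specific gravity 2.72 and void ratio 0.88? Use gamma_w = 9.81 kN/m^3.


Using gamma_d = Gs * gamma_w / (1 + e)
gamma_d = 2.72 * 9.81 / (1 + 0.88)
gamma_d = 2.72 * 9.81 / 1.88
gamma_d = 14.193 kN/m^3
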